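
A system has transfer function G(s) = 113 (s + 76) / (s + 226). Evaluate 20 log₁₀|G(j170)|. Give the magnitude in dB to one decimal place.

37.4 dB

|j170 + 76| = √(170² + 76²) = 186.2
|j170 + 226| = √(170² + 226²) = 282.8
|G(j170)| = 113 × 186.2 / 282.8 = 74.407
20 log₁₀(74.407) = 37.43 dB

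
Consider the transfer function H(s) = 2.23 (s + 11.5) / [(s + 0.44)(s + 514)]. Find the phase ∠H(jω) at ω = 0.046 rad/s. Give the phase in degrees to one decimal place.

-5.7°

∠(j0.046 + 11.5) = arctan(0.046/11.5) = 0.23°
∠(j0.046 + 0.44) = arctan(0.046/0.44) = 5.97°
∠(j0.046 + 514) = arctan(0.046/514) = 0.01°
∠H(j0.046) = 0.23° − (5.97° + 0.01°) = -5.74°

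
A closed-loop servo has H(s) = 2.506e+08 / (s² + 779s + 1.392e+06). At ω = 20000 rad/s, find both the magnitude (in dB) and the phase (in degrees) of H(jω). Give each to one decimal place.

|H| = -4.0 dB, ∠H = -177.8°

|(j20000)² + 779(j20000) + 1.392e+06| = |-3.9861e+08 + j1.558e+07| = 3.989e+08
|H(j20000)| = 2.506e+08 / 3.989e+08 = 0.62821
20 log₁₀(0.62821) = -4.04 dB
∠[(j20000)² + 779(j20000) + 1.392e+06] = ∠[-3.9861e+08 + j1.558e+07] = 177.76°
∠H(j20000) = −177.76° = -177.76°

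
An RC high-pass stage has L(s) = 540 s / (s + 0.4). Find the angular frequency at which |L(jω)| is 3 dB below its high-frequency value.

0.4 rad/s

For a single-pole high-pass, the −3 dB point is at the pole: ω = 0.4 rad/s.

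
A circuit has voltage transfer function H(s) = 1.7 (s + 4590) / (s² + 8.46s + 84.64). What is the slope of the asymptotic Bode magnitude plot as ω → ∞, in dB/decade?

-20 dB/decade

With 1 zero and 2 poles, the high-frequency asymptotic slope is 20 × (1 − 2) = -20 dB/decade.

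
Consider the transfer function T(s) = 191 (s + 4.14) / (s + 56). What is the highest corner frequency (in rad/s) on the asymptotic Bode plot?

56 rad/s

Break frequencies occur at each pole and zero magnitude: 4.14 rad/s, 56 rad/s.
The highest is 56 rad/s.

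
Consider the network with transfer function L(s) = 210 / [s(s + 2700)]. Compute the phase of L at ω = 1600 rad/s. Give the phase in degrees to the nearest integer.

-121°

∠(j1600 + 2700) = arctan(1600/2700) = 30.65°
∠(j1600) = 90.00°
∠L(j1600) = − (30.65° + 90.00°) = -120.65°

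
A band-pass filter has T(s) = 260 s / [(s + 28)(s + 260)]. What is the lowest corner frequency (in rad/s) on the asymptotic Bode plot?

Break frequencies occur at each pole and zero magnitude: 28 rad/s, 260 rad/s.
The lowest is 28 rad/s.

28 rad/s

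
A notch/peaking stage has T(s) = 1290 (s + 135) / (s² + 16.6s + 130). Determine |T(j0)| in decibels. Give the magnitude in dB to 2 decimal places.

T(0) = 1290 × 135 / 130 = 1339.6
20 log₁₀(1339.6) = 62.540 dB

62.54 dB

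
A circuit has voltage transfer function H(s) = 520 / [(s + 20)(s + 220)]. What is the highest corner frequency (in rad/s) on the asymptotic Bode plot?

220 rad/s

Break frequencies occur at each pole and zero magnitude: 20 rad/s, 220 rad/s.
The highest is 220 rad/s.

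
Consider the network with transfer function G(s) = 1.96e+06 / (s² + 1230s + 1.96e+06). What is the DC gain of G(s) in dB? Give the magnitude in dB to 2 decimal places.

0.00 dB

G(0) = 1.96e+06 / 1.96e+06 = 1
20 log₁₀(1) = 0.000 dB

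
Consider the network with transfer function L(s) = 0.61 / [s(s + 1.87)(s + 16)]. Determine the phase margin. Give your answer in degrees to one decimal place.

Gain crossover: |L(jω)| = 1 at ω ≈ 0.0204 rad/s.
∠L(j0.0204) = −90° − arctan(0.0204/1.87) − arctan(0.0204/16) ≈ -90.70°
PM = 180° + (-90.70°) = 89.30°

89.3°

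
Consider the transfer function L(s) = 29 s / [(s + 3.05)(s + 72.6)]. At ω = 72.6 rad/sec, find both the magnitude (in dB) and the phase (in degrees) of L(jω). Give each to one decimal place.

|L| = -11.0 dB, ∠L = -42.6°

|j72.6| = 72.6
|j72.6 + 3.05| = √(72.6² + 3.05²) = 72.66
|j72.6 + 72.6| = √(72.6² + 72.6²) = 102.7
|L(j72.6)| = 29 × 72.6 / (72.66 × 102.7) = 0.2822
20 log₁₀(0.2822) = -10.99 dB
∠(j72.6) = 90.00°
∠(j72.6 + 3.05) = arctan(72.6/3.05) = 87.59°
∠(j72.6 + 72.6) = arctan(72.6/72.6) = 45.00°
∠L(j72.6) = 90.00° − (87.59° + 45.00°) = -42.59°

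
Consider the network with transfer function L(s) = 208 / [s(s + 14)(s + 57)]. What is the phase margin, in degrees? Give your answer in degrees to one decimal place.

88.7°

Gain crossover: |L(jω)| = 1 at ω ≈ 0.261 rad/sec.
∠L(j0.261) = −90° − arctan(0.261/14) − arctan(0.261/57) ≈ -91.33°
PM = 180° + (-91.33°) = 88.67°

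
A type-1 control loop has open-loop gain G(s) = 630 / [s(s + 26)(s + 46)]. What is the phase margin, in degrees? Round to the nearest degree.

88 deg

Gain crossover: |G(jω)| = 1 at ω ≈ 0.527 rad/s.
∠G(j0.527) = −90° − arctan(0.527/26) − arctan(0.527/46) ≈ -91.82°
PM = 180° + (-91.82°) = 88.18°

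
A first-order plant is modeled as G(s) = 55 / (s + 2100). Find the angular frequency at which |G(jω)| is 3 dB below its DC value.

For a single-pole low-pass, the −3 dB point is at the pole: ω = 2100 rad s⁻¹.

2100 rad s⁻¹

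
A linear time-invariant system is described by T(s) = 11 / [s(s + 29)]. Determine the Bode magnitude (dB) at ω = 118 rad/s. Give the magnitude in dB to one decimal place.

|j118 + 29| = √(118² + 29²) = 121.5
|j118| = 118
|T(j118)| = 11 / (121.5 × 118) = 0.00076717
20 log₁₀(0.00076717) = -62.30 dB

-62.3 dB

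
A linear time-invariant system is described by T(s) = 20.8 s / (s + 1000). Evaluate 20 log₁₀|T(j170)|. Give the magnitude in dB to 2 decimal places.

|j170| = 170
|j170 + 1000| = √(170² + 1000²) = 1014
|T(j170)| = 20.8 × 170 / 1014 = 3.486
20 log₁₀(3.486) = 10.847 dB

10.85 dB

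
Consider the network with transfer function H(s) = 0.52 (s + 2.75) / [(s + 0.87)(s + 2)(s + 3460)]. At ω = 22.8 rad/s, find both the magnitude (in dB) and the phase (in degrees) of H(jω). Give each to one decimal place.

|j22.8 + 2.75| = √(22.8² + 2.75²) = 22.97
|j22.8 + 0.87| = √(22.8² + 0.87²) = 22.82
|j22.8 + 2| = √(22.8² + 2²) = 22.89
|j22.8 + 3460| = √(22.8² + 3460²) = 3460
|H(j22.8)| = 0.52 × 22.97 / (22.82 × 22.89 × 3460) = 6.609e-06
20 log₁₀(6.609e-06) = -103.60 dB
∠(j22.8 + 2.75) = arctan(22.8/2.75) = 83.12°
∠(j22.8 + 0.87) = arctan(22.8/0.87) = 87.81°
∠(j22.8 + 2) = arctan(22.8/2) = 84.99°
∠(j22.8 + 3460) = arctan(22.8/3460) = 0.38°
∠H(j22.8) = 83.12° − (87.81° + 84.99° + 0.38°) = -90.06°

|H| = -103.6 dB, ∠H = -90.1°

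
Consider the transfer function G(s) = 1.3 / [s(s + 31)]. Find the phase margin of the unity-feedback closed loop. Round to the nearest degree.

90°

Gain crossover: |G(jω)| = 1 at ω ≈ 0.0419 rad/sec.
∠G(j0.0419) = −90° − arctan(0.0419/31) ≈ -90.08°
PM = 180° + (-90.08°) = 89.92°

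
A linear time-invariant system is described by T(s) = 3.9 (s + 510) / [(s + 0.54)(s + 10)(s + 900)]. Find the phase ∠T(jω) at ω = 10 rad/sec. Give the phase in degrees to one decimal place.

-131.4°

∠(j10 + 510) = arctan(10/510) = 1.12°
∠(j10 + 0.54) = arctan(10/0.54) = 86.91°
∠(j10 + 10) = arctan(10/10) = 45.00°
∠(j10 + 900) = arctan(10/900) = 0.64°
∠T(j10) = 1.12° − (86.91° + 45.00° + 0.64°) = -131.42°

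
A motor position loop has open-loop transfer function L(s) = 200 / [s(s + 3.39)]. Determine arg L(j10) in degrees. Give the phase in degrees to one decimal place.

-161.3°

∠(j10 + 3.39) = arctan(10/3.39) = 71.27°
∠(j10) = 90.00°
∠L(j10) = − (71.27° + 90.00°) = -161.27°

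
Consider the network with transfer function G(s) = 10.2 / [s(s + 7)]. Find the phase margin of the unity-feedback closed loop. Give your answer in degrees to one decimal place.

78.5°

Gain crossover: |G(jω)| = 1 at ω ≈ 1.43 rad s⁻¹.
∠G(j1.43) = −90° − arctan(1.43/7) ≈ -101.53°
PM = 180° + (-101.53°) = 78.47°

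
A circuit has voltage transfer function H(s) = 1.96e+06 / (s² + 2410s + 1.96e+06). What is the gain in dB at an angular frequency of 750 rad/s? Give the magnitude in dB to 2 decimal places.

|(j750)² + 2410(j750) + 1.96e+06| = |1.3975e+06 + j1.8075e+06| = 2.285e+06
|H(j750)| = 1.96e+06 / 2.285e+06 = 0.85786
20 log₁₀(0.85786) = -1.332 dB

-1.33 dB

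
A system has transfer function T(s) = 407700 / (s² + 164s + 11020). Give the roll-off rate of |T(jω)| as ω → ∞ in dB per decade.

-40 dB/decade

With 0 zeros and 2 poles, the high-frequency asymptotic slope is 20 × (0 − 2) = -40 dB/decade.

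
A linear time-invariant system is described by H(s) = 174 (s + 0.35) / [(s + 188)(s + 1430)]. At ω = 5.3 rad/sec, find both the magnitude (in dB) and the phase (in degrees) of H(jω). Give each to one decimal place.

|j5.3 + 0.35| = √(5.3² + 0.35²) = 5.312
|j5.3 + 188| = √(5.3² + 188²) = 188.1
|j5.3 + 1430| = √(5.3² + 1430²) = 1430
|H(j5.3)| = 174 × 5.312 / (188.1 × 1430) = 0.0034364
20 log₁₀(0.0034364) = -49.28 dB
∠(j5.3 + 0.35) = arctan(5.3/0.35) = 86.22°
∠(j5.3 + 188) = arctan(5.3/188) = 1.61°
∠(j5.3 + 1430) = arctan(5.3/1430) = 0.21°
∠H(j5.3) = 86.22° − (1.61° + 0.21°) = 84.39°

|H| = -49.3 dB, ∠H = 84.4°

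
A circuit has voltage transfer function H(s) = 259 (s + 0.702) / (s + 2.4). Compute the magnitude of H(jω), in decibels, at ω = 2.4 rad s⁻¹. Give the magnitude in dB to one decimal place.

45.6 dB

|j2.4 + 0.702| = √(2.4² + 0.702²) = 2.501
|j2.4 + 2.4| = √(2.4² + 2.4²) = 3.394
|H(j2.4)| = 259 × 2.501 / 3.394 = 190.81
20 log₁₀(190.81) = 45.61 dB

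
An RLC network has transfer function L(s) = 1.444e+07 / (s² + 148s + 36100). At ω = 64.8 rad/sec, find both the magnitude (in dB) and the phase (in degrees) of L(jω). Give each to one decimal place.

|L| = 52.7 dB, ∠L = -16.7°

|(j64.8)² + 148(j64.8) + 36100| = |31901 + j9590.4| = 3.331e+04
|L(j64.8)| = 1.444e+07 / 3.331e+04 = 433.49
20 log₁₀(433.49) = 52.74 dB
∠[(j64.8)² + 148(j64.8) + 36100] = ∠[31901 + j9590.4] = 16.73°
∠L(j64.8) = −16.73° = -16.73°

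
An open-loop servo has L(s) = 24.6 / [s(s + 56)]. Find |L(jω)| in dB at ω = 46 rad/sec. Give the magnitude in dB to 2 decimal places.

|j46 + 56| = √(46² + 56²) = 72.47
|j46| = 46
|L(j46)| = 24.6 / (72.47 × 46) = 0.0073793
20 log₁₀(0.0073793) = -42.640 dB

-42.64 dB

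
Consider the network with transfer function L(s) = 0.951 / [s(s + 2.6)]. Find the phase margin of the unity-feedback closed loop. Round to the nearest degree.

Gain crossover: |L(jω)| = 1 at ω ≈ 0.362 rad/s.
∠L(j0.362) = −90° − arctan(0.362/2.6) ≈ -97.93°
PM = 180° + (-97.93°) = 82.07°

82°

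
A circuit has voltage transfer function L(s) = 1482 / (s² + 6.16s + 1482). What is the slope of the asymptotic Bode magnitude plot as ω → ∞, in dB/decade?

-40 dB/decade

With 0 zeros and 2 poles, the high-frequency asymptotic slope is 20 × (0 − 2) = -40 dB/decade.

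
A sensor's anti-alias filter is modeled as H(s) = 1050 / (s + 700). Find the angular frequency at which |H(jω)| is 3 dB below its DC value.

For a single-pole low-pass, the −3 dB point is at the pole: ω = 700 rad s⁻¹.

700 rad s⁻¹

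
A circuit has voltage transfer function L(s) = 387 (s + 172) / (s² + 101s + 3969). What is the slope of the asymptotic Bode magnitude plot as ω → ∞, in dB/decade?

With 1 zero and 2 poles, the high-frequency asymptotic slope is 20 × (1 − 2) = -20 dB/decade.

-20 dB/decade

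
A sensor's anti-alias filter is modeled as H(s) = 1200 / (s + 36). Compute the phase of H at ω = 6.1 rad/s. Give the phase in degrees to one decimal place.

∠(j6.1 + 36) = arctan(6.1/36) = 9.62°
∠H(j6.1) = −9.62° = -9.62°

-9.6 deg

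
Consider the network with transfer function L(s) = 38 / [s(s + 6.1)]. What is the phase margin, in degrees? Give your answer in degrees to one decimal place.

51.4°

Gain crossover: |L(jω)| = 1 at ω ≈ 4.87 rad s⁻¹.
∠L(j4.87) = −90° − arctan(4.87/6.1) ≈ -128.60°
PM = 180° + (-128.60°) = 51.40°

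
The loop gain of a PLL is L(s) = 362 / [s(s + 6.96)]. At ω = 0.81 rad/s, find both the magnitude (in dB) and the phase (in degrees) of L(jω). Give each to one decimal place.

|L| = 36.1 dB, ∠L = -96.6°

|j0.81 + 6.96| = √(0.81² + 6.96²) = 7.007
|j0.81| = 0.81
|L(j0.81)| = 362 / (7.007 × 0.81) = 63.781
20 log₁₀(63.781) = 36.09 dB
∠(j0.81 + 6.96) = arctan(0.81/6.96) = 6.64°
∠(j0.81) = 90.00°
∠L(j0.81) = − (6.64° + 90.00°) = -96.64°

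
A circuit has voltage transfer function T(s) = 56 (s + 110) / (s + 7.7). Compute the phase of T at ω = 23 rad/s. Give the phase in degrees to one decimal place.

∠(j23 + 110) = arctan(23/110) = 11.81°
∠(j23 + 7.7) = arctan(23/7.7) = 71.49°
∠T(j23) = 11.81° − 71.49° = -59.68°

-59.7°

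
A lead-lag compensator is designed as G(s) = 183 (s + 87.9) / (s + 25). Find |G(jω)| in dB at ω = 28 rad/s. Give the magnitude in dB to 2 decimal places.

|j28 + 87.9| = √(28² + 87.9²) = 92.25
|j28 + 25| = √(28² + 25²) = 37.54
|G(j28)| = 183 × 92.25 / 37.54 = 449.75
20 log₁₀(449.75) = 53.059 dB

53.06 dB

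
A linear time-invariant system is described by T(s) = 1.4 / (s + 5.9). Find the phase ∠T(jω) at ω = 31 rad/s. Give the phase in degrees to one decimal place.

∠(j31 + 5.9) = arctan(31/5.9) = 79.22°
∠T(j31) = −79.22° = -79.22°

-79.2°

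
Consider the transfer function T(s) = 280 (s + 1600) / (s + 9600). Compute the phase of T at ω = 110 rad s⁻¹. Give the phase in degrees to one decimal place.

∠(j110 + 1600) = arctan(110/1600) = 3.93°
∠(j110 + 9600) = arctan(110/9600) = 0.66°
∠T(j110) = 3.93° − 0.66° = 3.28°

3.3 deg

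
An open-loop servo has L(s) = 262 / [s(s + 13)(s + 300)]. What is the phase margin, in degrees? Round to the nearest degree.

Gain crossover: |L(jω)| = 1 at ω ≈ 0.0672 rad s⁻¹.
∠L(j0.0672) = −90° − arctan(0.0672/13) − arctan(0.0672/300) ≈ -90.31°
PM = 180° + (-90.31°) = 89.69°

90°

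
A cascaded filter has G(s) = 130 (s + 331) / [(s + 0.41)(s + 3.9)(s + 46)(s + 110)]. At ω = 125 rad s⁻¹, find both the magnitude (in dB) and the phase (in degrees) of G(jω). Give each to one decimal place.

|G| = -77.5 dB, ∠G = -275.8°

|j125 + 331| = √(125² + 331²) = 353.8
|j125 + 0.41| = √(125² + 0.41²) = 125
|j125 + 3.9| = √(125² + 3.9²) = 125.1
|j125 + 46| = √(125² + 46²) = 133.2
|j125 + 110| = √(125² + 110²) = 166.5
|G(j125)| = 130 × 353.8 / (125 × 125.1 × 133.2 × 166.5) = 0.00013267
20 log₁₀(0.00013267) = -77.54 dB
∠(j125 + 331) = arctan(125/331) = 20.69°
∠(j125 + 0.41) = arctan(125/0.41) = 89.81°
∠(j125 + 3.9) = arctan(125/3.9) = 88.21°
∠(j125 + 46) = arctan(125/46) = 69.80°
∠(j125 + 110) = arctan(125/110) = 48.65°
∠G(j125) = 20.69° − (89.81° + 88.21° + 69.80° + 48.65°) = -275.78°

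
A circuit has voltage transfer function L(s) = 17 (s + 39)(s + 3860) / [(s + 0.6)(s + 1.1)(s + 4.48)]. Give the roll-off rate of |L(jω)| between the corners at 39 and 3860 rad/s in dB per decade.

-40 dB/decade

In this band the factors already past their corner are: zero at 39, pole at 0.6, pole at 1.1, pole at 4.48; net slope = -40 dB/decade.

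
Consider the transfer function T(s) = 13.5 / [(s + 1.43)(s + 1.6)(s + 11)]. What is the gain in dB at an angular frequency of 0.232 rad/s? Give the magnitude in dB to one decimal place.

|j0.232 + 1.43| = √(0.232² + 1.43²) = 1.449
|j0.232 + 1.6| = √(0.232² + 1.6²) = 1.617
|j0.232 + 11| = √(0.232² + 11²) = 11
|T(j0.232)| = 13.5 / (1.449 × 1.617 × 11) = 0.52388
20 log₁₀(0.52388) = -5.62 dB

-5.6 dB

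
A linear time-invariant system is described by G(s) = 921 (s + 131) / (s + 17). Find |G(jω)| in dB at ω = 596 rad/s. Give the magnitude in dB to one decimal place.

|j596 + 131| = √(596² + 131²) = 610.2
|j596 + 17| = √(596² + 17²) = 596.2
|G(j596)| = 921 × 610.2 / 596.2 = 942.6
20 log₁₀(942.6) = 59.49 dB

59.5 dB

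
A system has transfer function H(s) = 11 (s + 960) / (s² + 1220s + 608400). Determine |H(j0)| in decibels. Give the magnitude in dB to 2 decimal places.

H(0) = 11 × 960 / 608400 = 0.017357
20 log₁₀(0.017357) = -35.211 dB

-35.21 dB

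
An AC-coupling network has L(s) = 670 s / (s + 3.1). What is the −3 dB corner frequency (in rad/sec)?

3.1 rad/sec

For a single-pole high-pass, the −3 dB point is at the pole: ω = 3.1 rad/sec.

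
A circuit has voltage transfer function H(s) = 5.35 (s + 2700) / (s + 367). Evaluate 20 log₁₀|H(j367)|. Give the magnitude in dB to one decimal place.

|j367 + 2700| = √(367² + 2700²) = 2725
|j367 + 367| = √(367² + 367²) = 519
|H(j367)| = 5.35 × 2725 / 519 = 28.087
20 log₁₀(28.087) = 28.97 dB

29.0 dB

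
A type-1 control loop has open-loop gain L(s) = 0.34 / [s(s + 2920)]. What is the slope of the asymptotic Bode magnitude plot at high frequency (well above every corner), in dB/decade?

-40 dB/decade

With 0 zeros and 2 poles, the high-frequency asymptotic slope is 20 × (0 − 2) = -40 dB/decade.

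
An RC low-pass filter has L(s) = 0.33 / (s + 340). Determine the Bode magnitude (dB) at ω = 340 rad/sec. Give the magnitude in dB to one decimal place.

|j340 + 340| = √(340² + 340²) = 480.8
|L(j340)| = 0.33 / 480.8 = 0.00068631
20 log₁₀(0.00068631) = -63.27 dB

-63.3 dB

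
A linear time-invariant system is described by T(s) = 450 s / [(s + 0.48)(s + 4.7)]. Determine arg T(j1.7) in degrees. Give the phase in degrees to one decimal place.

-4.1°

∠(j1.7) = 90.00°
∠(j1.7 + 0.48) = arctan(1.7/0.48) = 74.23°
∠(j1.7 + 4.7) = arctan(1.7/4.7) = 19.89°
∠T(j1.7) = 90.00° − (74.23° + 19.89°) = -4.12°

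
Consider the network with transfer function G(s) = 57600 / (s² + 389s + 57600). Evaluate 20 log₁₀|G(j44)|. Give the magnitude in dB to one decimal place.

|(j44)² + 389(j44) + 57600| = |55664 + j17116| = 5.824e+04
|G(j44)| = 57600 / 5.824e+04 = 0.98908
20 log₁₀(0.98908) = -0.10 dB

-0.1 dB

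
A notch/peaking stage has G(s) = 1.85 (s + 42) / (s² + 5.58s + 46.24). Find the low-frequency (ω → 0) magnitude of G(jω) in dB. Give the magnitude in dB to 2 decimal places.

G(0) = 1.85 × 42 / 46.24 = 1.6804
20 log₁₀(1.6804) = 4.508 dB

4.51 dB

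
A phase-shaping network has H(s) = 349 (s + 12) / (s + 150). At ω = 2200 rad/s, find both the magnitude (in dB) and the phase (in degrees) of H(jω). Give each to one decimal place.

|H| = 50.8 dB, ∠H = 3.6°

|j2200 + 12| = √(2200² + 12²) = 2200
|j2200 + 150| = √(2200² + 150²) = 2205
|H(j2200)| = 349 × 2200 / 2205 = 348.2
20 log₁₀(348.2) = 50.84 dB
∠(j2200 + 12) = arctan(2200/12) = 89.69°
∠(j2200 + 150) = arctan(2200/150) = 86.10°
∠H(j2200) = 89.69° − 86.10° = 3.59°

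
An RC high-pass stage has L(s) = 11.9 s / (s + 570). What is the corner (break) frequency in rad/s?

The single real pole at s = −570 gives a corner at ω = 570 rad/s.

570 rad/s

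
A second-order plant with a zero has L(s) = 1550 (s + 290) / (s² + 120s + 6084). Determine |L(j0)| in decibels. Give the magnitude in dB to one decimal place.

L(0) = 1550 × 290 / 6084 = 73.882
20 log₁₀(73.882) = 37.37 dB

37.4 dB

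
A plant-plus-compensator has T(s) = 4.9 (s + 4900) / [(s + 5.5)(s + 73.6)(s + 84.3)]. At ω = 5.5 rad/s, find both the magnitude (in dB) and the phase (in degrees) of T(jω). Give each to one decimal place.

|T| = -6.1 dB, ∠T = -52.9°

|j5.5 + 4900| = √(5.5² + 4900²) = 4900
|j5.5 + 5.5| = √(5.5² + 5.5²) = 7.778
|j5.5 + 73.6| = √(5.5² + 73.6²) = 73.81
|j5.5 + 84.3| = √(5.5² + 84.3²) = 84.48
|T(j5.5)| = 4.9 × 4900 / (7.778 × 73.81 × 84.48) = 0.49508
20 log₁₀(0.49508) = -6.11 dB
∠(j5.5 + 4900) = arctan(5.5/4900) = 0.06°
∠(j5.5 + 5.5) = arctan(5.5/5.5) = 45.00°
∠(j5.5 + 73.6) = arctan(5.5/73.6) = 4.27°
∠(j5.5 + 84.3) = arctan(5.5/84.3) = 3.73°
∠T(j5.5) = 0.06° − (45.00° + 4.27° + 3.73°) = -52.94°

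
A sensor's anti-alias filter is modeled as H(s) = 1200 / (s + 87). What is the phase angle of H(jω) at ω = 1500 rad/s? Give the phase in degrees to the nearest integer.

∠(j1500 + 87) = arctan(1500/87) = 86.68°
∠H(j1500) = −86.68° = -86.68°

-87°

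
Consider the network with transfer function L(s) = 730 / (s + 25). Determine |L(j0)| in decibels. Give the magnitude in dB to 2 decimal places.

29.31 dB

L(0) = 730 / 25 = 29.2
20 log₁₀(29.2) = 29.308 dB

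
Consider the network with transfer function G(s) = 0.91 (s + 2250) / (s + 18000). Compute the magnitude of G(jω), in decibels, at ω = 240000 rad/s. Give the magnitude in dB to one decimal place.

-0.8 dB

|j240000 + 2250| = √(240000² + 2250²) = 2.4e+05
|j240000 + 18000| = √(240000² + 18000²) = 2.407e+05
|G(j240000)| = 0.91 × 2.4e+05 / 2.407e+05 = 0.90749
20 log₁₀(0.90749) = -0.84 dB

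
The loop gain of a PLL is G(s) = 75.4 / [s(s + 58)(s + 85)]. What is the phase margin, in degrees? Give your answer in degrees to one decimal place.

90.0°

Gain crossover: |G(jω)| = 1 at ω ≈ 0.0153 rad/s.
∠G(j0.0153) = −90° − arctan(0.0153/58) − arctan(0.0153/85) ≈ -90.03°
PM = 180° + (-90.03°) = 89.97°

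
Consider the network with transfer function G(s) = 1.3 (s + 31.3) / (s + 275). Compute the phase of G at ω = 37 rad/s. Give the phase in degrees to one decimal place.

∠(j37 + 31.3) = arctan(37/31.3) = 49.77°
∠(j37 + 275) = arctan(37/275) = 7.66°
∠G(j37) = 49.77° − 7.66° = 42.11°

42.1°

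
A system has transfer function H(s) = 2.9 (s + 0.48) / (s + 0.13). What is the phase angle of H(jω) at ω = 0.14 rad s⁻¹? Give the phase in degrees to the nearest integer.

∠(j0.14 + 0.48) = arctan(0.14/0.48) = 16.26°
∠(j0.14 + 0.13) = arctan(0.14/0.13) = 47.12°
∠H(j0.14) = 16.26° − 47.12° = -30.86°

-31°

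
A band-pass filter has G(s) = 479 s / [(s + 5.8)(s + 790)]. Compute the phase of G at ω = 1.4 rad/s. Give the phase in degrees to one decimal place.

∠(j1.4) = 90.00°
∠(j1.4 + 5.8) = arctan(1.4/5.8) = 13.57°
∠(j1.4 + 790) = arctan(1.4/790) = 0.10°
∠G(j1.4) = 90.00° − (13.57° + 0.10°) = 76.33°

76.3°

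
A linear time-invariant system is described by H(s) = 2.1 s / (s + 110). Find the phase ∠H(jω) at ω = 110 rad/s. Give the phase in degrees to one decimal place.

45.0°

∠(j110) = 90.00°
∠(j110 + 110) = arctan(110/110) = 45.00°
∠H(j110) = 90.00° − 45.00° = 45.00°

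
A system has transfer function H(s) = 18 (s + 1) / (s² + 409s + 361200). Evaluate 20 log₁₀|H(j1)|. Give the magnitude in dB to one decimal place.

-83.0 dB

|j1 + 1| = √(1² + 1²) = 1.414
|(j1)² + 409(j1) + 361200| = |3.612e+05 + j409| = 3.612e+05
|H(j1)| = 18 × 1.414 / 3.612e+05 = 7.0476e-05
20 log₁₀(7.0476e-05) = -83.04 dB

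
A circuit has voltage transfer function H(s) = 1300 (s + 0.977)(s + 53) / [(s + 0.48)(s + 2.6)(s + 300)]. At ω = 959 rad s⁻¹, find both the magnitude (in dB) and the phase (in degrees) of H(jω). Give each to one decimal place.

|j959 + 0.977| = √(959² + 0.977²) = 959
|j959 + 53| = √(959² + 53²) = 960.5
|j959 + 0.48| = √(959² + 0.48²) = 959
|j959 + 2.6| = √(959² + 2.6²) = 959
|j959 + 300| = √(959² + 300²) = 1005
|H(j959)| = 1300 × 959 × 960.5 / (959 × 959 × 1005) = 1.2957
20 log₁₀(1.2957) = 2.25 dB
∠(j959 + 0.977) = arctan(959/0.977) = 89.94°
∠(j959 + 53) = arctan(959/53) = 86.84°
∠(j959 + 0.48) = arctan(959/0.48) = 89.97°
∠(j959 + 2.6) = arctan(959/2.6) = 89.84°
∠(j959 + 300) = arctan(959/300) = 72.63°
∠H(j959) = 89.94° + 86.84° − (89.97° + 89.84° + 72.63°) = -75.67°

|H| = 2.3 dB, ∠H = -75.7 deg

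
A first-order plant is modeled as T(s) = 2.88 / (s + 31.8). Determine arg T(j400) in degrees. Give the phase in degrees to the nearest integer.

∠(j400 + 31.8) = arctan(400/31.8) = 85.45°
∠T(j400) = −85.45° = -85.45°

-85 deg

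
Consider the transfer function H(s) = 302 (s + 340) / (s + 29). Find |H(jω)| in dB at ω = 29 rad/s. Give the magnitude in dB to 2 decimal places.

|j29 + 340| = √(29² + 340²) = 341.2
|j29 + 29| = √(29² + 29²) = 41.01
|H(j29)| = 302 × 341.2 / 41.01 = 2512.7
20 log₁₀(2512.7) = 68.003 dB

68.00 dB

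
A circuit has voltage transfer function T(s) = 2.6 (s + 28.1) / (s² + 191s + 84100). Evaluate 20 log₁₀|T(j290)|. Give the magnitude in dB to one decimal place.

|j290 + 28.1| = √(290² + 28.1²) = 291.4
|(j290)² + 191(j290) + 84100| = |0 + j55390| = 5.539e+04
|T(j290)| = 2.6 × 291.4 / 5.539e+04 = 0.013676
20 log₁₀(0.013676) = -37.28 dB

-37.3 dB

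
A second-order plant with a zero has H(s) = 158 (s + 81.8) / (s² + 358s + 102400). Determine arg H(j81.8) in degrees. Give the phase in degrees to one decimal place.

∠(j81.8 + 81.8) = arctan(81.8/81.8) = 45.00°
∠[(j81.8)² + 358(j81.8) + 102400] = ∠[95709 + j29284] = 17.01°
∠H(j81.8) = 45.00° − 17.01° = 27.99°

28.0°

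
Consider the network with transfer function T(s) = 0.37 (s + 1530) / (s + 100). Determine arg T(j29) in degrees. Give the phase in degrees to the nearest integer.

∠(j29 + 1530) = arctan(29/1530) = 1.09°
∠(j29 + 100) = arctan(29/100) = 16.17°
∠T(j29) = 1.09° − 16.17° = -15.09°

-15°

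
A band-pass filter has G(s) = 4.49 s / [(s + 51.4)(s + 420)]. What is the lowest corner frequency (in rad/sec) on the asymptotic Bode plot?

Break frequencies occur at each pole and zero magnitude: 51.4 rad/sec, 420 rad/sec.
The lowest is 51.4 rad/sec.

51.4 rad/sec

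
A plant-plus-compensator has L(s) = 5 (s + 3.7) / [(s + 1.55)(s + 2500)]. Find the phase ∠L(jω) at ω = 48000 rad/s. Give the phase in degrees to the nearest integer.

∠(j48000 + 3.7) = arctan(48000/3.7) = 90.00°
∠(j48000 + 1.55) = arctan(48000/1.55) = 90.00°
∠(j48000 + 2500) = arctan(48000/2500) = 87.02°
∠L(j48000) = 90.00° − (90.00° + 87.02°) = -87.02°

-87 deg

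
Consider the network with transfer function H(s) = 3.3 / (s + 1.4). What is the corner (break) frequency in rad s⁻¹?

The single real pole at s = −1.4 gives a corner at ω = 1.4 rad s⁻¹.

1.4 rad s⁻¹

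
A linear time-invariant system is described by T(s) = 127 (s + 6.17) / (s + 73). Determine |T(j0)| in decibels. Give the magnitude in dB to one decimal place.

T(0) = 127 × 6.17 / 73 = 10.734
20 log₁₀(10.734) = 20.62 dB

20.6 dB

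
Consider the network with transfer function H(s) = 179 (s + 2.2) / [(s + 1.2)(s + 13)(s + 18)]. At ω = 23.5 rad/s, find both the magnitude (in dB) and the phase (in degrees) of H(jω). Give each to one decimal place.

|H| = -12.9 dB, ∠H = -116.0°

|j23.5 + 2.2| = √(23.5² + 2.2²) = 23.6
|j23.5 + 1.2| = √(23.5² + 1.2²) = 23.53
|j23.5 + 13| = √(23.5² + 13²) = 26.86
|j23.5 + 18| = √(23.5² + 18²) = 29.6
|H(j23.5)| = 179 × 23.6 / (23.53 × 26.86 × 29.6) = 0.22585
20 log₁₀(0.22585) = -12.92 dB
∠(j23.5 + 2.2) = arctan(23.5/2.2) = 84.65°
∠(j23.5 + 1.2) = arctan(23.5/1.2) = 87.08°
∠(j23.5 + 13) = arctan(23.5/13) = 61.05°
∠(j23.5 + 18) = arctan(23.5/18) = 52.55°
∠H(j23.5) = 84.65° − (87.08° + 61.05° + 52.55°) = -116.02°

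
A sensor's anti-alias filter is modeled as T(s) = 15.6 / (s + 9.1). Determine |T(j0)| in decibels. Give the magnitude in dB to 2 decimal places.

4.68 dB

T(0) = 15.6 / 9.1 = 1.7143
20 log₁₀(1.7143) = 4.682 dB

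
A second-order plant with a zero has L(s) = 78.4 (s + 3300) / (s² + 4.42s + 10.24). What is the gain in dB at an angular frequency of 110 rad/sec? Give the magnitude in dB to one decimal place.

|j110 + 3300| = √(110² + 3300²) = 3302
|(j110)² + 4.42(j110) + 10.24| = |-12090 + j486.2| = 1.21e+04
|L(j110)| = 78.4 × 3302 / 1.21e+04 = 21.395
20 log₁₀(21.395) = 26.61 dB

26.6 dB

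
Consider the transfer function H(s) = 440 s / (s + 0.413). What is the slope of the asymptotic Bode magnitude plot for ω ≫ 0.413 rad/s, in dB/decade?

With 1 zero and 1 pole, the high-frequency asymptotic slope is 20 × (1 − 1) = 0 dB/decade.

0 dB/decade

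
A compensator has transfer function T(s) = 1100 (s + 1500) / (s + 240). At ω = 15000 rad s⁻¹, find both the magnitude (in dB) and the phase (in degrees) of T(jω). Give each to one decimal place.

|j15000 + 1500| = √(15000² + 1500²) = 1.507e+04
|j15000 + 240| = √(15000² + 240²) = 1.5e+04
|T(j15000)| = 1100 × 1.507e+04 / 1.5e+04 = 1105.3
20 log₁₀(1105.3) = 60.87 dB
∠(j15000 + 1500) = arctan(15000/1500) = 84.29°
∠(j15000 + 240) = arctan(15000/240) = 89.08°
∠T(j15000) = 84.29° − 89.08° = -4.79°

|T| = 60.9 dB, ∠T = -4.8°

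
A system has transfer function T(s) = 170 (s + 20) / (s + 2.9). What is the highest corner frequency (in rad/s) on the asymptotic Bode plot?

Break frequencies occur at each pole and zero magnitude: 2.9 rad/s, 20 rad/s.
The highest is 20 rad/s.

20 rad/s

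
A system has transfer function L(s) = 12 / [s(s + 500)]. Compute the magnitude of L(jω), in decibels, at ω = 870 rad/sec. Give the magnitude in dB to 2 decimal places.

-97.24 dB

|j870 + 500| = √(870² + 500²) = 1003
|j870| = 870
|L(j870)| = 12 / (1003 × 870) = 1.3746e-05
20 log₁₀(1.3746e-05) = -97.237 dB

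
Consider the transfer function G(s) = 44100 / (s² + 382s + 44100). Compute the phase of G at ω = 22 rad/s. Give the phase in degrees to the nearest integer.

∠[(j22)² + 382(j22) + 44100] = ∠[43616 + j8404] = 10.91°
∠G(j22) = −10.91° = -10.91°

-11°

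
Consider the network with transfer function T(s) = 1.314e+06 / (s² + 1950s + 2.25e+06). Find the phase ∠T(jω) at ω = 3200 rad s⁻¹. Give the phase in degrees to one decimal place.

∠[(j3200)² + 1950(j3200) + 2.25e+06] = ∠[-7.99e+06 + j6.24e+06] = 142.01°
∠T(j3200) = −142.01° = -142.01°

-142.0°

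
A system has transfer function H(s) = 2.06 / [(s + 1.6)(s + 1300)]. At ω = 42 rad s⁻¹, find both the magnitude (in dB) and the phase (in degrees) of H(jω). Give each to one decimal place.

|H| = -88.5 dB, ∠H = -89.7 deg

|j42 + 1.6| = √(42² + 1.6²) = 42.03
|j42 + 1300| = √(42² + 1300²) = 1301
|H(j42)| = 2.06 / (42.03 × 1301) = 3.7682e-05
20 log₁₀(3.7682e-05) = -88.48 dB
∠(j42 + 1.6) = arctan(42/1.6) = 87.82°
∠(j42 + 1300) = arctan(42/1300) = 1.85°
∠H(j42) = − (87.82° + 1.85°) = -89.67°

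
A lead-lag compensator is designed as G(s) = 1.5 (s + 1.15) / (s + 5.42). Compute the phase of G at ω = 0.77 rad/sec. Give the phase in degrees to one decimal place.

∠(j0.77 + 1.15) = arctan(0.77/1.15) = 33.80°
∠(j0.77 + 5.42) = arctan(0.77/5.42) = 8.09°
∠G(j0.77) = 33.80° − 8.09° = 25.72°

25.7°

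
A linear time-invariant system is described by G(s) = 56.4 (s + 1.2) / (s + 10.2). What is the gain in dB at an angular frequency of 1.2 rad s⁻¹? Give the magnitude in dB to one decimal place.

19.4 dB

|j1.2 + 1.2| = √(1.2² + 1.2²) = 1.697
|j1.2 + 10.2| = √(1.2² + 10.2²) = 10.27
|G(j1.2)| = 56.4 × 1.697 / 10.27 = 9.3195
20 log₁₀(9.3195) = 19.39 dB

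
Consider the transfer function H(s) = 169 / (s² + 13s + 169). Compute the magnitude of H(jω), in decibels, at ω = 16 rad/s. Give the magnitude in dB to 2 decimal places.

|(j16)² + 13(j16) + 169| = |-87 + j208| = 225.5
|H(j16)| = 169 / 225.5 = 0.74957
20 log₁₀(0.74957) = -2.504 dB

-2.50 dB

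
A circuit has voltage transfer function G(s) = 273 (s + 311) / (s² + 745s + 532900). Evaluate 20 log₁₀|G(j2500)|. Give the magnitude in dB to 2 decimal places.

-18.83 dB

|j2500 + 311| = √(2500² + 311²) = 2519
|(j2500)² + 745(j2500) + 532900| = |-5.7171e+06 + j1.8625e+06| = 6.013e+06
|G(j2500)| = 273 × 2519 / 6.013e+06 = 0.11438
20 log₁₀(0.11438) = -18.833 dB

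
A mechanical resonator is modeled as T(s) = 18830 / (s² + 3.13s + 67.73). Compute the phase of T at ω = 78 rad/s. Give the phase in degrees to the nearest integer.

∠[(j78)² + 3.13(j78) + 67.73] = ∠[-6016.3 + j244.14] = 177.68°
∠T(j78) = −177.68° = -177.68°

-178°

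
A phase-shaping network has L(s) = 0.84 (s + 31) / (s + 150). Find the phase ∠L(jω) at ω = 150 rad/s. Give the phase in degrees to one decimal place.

33.3°

∠(j150 + 31) = arctan(150/31) = 78.32°
∠(j150 + 150) = arctan(150/150) = 45.00°
∠L(j150) = 78.32° − 45.00° = 33.32°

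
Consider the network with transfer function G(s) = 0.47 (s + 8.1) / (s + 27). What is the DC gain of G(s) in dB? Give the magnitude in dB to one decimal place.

-17.0 dB

G(0) = 0.47 × 8.1 / 27 = 0.141
20 log₁₀(0.141) = -17.02 dB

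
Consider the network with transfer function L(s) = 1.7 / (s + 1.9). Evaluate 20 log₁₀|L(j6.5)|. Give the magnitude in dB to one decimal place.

-12.0 dB

|j6.5 + 1.9| = √(6.5² + 1.9²) = 6.772
|L(j6.5)| = 1.7 / 6.772 = 0.25103
20 log₁₀(0.25103) = -12.01 dB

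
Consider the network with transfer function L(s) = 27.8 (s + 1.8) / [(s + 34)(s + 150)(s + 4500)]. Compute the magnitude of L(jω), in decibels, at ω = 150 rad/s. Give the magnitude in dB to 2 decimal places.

|j150 + 1.8| = √(150² + 1.8²) = 150
|j150 + 34| = √(150² + 34²) = 153.8
|j150 + 150| = √(150² + 150²) = 212.1
|j150 + 4500| = √(150² + 4500²) = 4502
|L(j150)| = 27.8 × 150 / (153.8 × 212.1 × 4502) = 2.8388e-05
20 log₁₀(2.8388e-05) = -90.937 dB

-90.94 dB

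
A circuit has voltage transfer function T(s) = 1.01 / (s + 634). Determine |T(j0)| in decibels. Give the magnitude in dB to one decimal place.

T(0) = 1.01 / 634 = 0.0015931
20 log₁₀(0.0015931) = -55.96 dB

-56.0 dB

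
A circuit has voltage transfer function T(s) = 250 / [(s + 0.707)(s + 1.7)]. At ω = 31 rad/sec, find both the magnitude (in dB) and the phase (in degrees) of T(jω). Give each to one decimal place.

|T| = -11.7 dB, ∠T = -175.6°

|j31 + 0.707| = √(31² + 0.707²) = 31.01
|j31 + 1.7| = √(31² + 1.7²) = 31.05
|T(j31)| = 250 / (31.01 × 31.05) = 0.25969
20 log₁₀(0.25969) = -11.71 dB
∠(j31 + 0.707) = arctan(31/0.707) = 88.69°
∠(j31 + 1.7) = arctan(31/1.7) = 86.86°
∠T(j31) = − (88.69° + 86.86°) = -175.55°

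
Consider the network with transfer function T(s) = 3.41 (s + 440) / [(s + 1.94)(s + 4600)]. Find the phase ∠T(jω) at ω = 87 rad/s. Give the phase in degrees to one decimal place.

∠(j87 + 440) = arctan(87/440) = 11.18°
∠(j87 + 1.94) = arctan(87/1.94) = 88.72°
∠(j87 + 4600) = arctan(87/4600) = 1.08°
∠T(j87) = 11.18° − (88.72° + 1.08°) = -78.62°

-78.6°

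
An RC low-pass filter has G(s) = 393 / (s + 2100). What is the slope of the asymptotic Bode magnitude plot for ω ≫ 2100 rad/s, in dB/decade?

With 0 zeros and 1 pole, the high-frequency asymptotic slope is 20 × (0 − 1) = -20 dB/decade.

-20 dB/decade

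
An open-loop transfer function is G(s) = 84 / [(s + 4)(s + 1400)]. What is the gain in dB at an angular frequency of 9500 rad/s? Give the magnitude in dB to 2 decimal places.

|j9500 + 4| = √(9500² + 4²) = 9500
|j9500 + 1400| = √(9500² + 1400²) = 9603
|G(j9500)| = 84 / (9500 × 9603) = 9.208e-07
20 log₁₀(9.208e-07) = -120.717 dB

-120.72 dB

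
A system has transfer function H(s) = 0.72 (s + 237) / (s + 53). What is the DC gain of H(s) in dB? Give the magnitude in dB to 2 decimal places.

H(0) = 0.72 × 237 / 53 = 3.2196
20 log₁₀(3.2196) = 10.156 dB

10.16 dB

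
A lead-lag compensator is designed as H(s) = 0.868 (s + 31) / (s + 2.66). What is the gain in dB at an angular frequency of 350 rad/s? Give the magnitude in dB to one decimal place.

-1.2 dB

|j350 + 31| = √(350² + 31²) = 351.4
|j350 + 2.66| = √(350² + 2.66²) = 350
|H(j350)| = 0.868 × 351.4 / 350 = 0.87137
20 log₁₀(0.87137) = -1.20 dB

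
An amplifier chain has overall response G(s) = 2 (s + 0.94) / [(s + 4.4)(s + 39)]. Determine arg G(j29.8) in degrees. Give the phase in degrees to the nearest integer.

-31°

∠(j29.8 + 0.94) = arctan(29.8/0.94) = 88.19°
∠(j29.8 + 4.4) = arctan(29.8/4.4) = 81.60°
∠(j29.8 + 39) = arctan(29.8/39) = 37.38°
∠G(j29.8) = 88.19° − (81.60° + 37.38°) = -30.79°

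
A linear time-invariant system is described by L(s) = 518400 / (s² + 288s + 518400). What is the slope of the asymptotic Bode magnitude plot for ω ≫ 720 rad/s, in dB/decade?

With 0 zeros and 2 poles, the high-frequency asymptotic slope is 20 × (0 − 2) = -40 dB/decade.

-40 dB/decade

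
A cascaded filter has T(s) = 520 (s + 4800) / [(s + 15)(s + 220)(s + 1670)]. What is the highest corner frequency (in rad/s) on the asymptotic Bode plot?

Break frequencies occur at each pole and zero magnitude: 15 rad/s, 220 rad/s, 1670 rad/s, 4800 rad/s.
The highest is 4800 rad/s.

4800 rad/s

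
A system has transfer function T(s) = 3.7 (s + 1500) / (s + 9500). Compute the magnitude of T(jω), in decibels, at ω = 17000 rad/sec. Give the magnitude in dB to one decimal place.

10.2 dB

|j17000 + 1500| = √(17000² + 1500²) = 1.707e+04
|j17000 + 9500| = √(17000² + 9500²) = 1.947e+04
|T(j17000)| = 3.7 × 1.707e+04 / 1.947e+04 = 3.2424
20 log₁₀(3.2424) = 10.22 dB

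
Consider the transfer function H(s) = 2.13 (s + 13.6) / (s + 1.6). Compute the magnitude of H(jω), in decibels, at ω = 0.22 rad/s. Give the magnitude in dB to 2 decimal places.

25.08 dB

|j0.22 + 13.6| = √(0.22² + 13.6²) = 13.6
|j0.22 + 1.6| = √(0.22² + 1.6²) = 1.615
|H(j0.22)| = 2.13 × 13.6 / 1.615 = 17.939
20 log₁₀(17.939) = 25.076 dB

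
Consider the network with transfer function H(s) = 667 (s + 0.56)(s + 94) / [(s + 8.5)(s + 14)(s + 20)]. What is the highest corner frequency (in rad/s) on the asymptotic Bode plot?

94 rad/s

Break frequencies occur at each pole and zero magnitude: 0.56 rad/s, 8.5 rad/s, 14 rad/s, 20 rad/s, 94 rad/s.
The highest is 94 rad/s.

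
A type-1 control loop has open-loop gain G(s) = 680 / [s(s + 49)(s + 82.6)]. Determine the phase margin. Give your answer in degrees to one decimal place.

89.7 deg

Gain crossover: |G(jω)| = 1 at ω ≈ 0.168 rad/s.
∠G(j0.168) = −90° − arctan(0.168/49) − arctan(0.168/82.6) ≈ -90.31°
PM = 180° + (-90.31°) = 89.69°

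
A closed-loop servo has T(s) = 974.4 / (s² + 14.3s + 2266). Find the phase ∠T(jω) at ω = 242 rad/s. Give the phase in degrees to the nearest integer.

∠[(j242)² + 14.3(j242) + 2266] = ∠[-56298 + j3460.6] = 176.48°
∠T(j242) = −176.48° = -176.48°

-176°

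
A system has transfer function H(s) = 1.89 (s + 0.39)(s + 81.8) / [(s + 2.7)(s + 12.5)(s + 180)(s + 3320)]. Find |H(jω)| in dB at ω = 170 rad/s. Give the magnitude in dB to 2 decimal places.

|j170 + 0.39| = √(170² + 0.39²) = 170
|j170 + 81.8| = √(170² + 81.8²) = 188.7
|j170 + 2.7| = √(170² + 2.7²) = 170
|j170 + 12.5| = √(170² + 12.5²) = 170.5
|j170 + 180| = √(170² + 180²) = 247.6
|j170 + 3320| = √(170² + 3320²) = 3324
|H(j170)| = 1.89 × 170 × 188.7 / (170 × 170.5 × 247.6 × 3324) = 2.5411e-06
20 log₁₀(2.5411e-06) = -111.900 dB

-111.90 dB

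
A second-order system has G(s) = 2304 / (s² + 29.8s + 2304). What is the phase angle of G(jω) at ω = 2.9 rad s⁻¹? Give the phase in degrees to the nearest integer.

-2 deg

∠[(j2.9)² + 29.8(j2.9) + 2304] = ∠[2295.6 + j86.42] = 2.16°
∠G(j2.9) = −2.16° = -2.16°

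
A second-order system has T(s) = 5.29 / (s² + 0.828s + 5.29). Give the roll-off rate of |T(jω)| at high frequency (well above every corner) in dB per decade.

With 0 zeros and 2 poles, the high-frequency asymptotic slope is 20 × (0 − 2) = -40 dB/decade.

-40 dB/decade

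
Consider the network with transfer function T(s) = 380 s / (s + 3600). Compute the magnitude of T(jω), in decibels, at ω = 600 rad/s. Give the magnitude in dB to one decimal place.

35.9 dB

|j600| = 600
|j600 + 3600| = √(600² + 3600²) = 3650
|T(j600)| = 380 × 600 / 3650 = 62.472
20 log₁₀(62.472) = 35.91 dB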